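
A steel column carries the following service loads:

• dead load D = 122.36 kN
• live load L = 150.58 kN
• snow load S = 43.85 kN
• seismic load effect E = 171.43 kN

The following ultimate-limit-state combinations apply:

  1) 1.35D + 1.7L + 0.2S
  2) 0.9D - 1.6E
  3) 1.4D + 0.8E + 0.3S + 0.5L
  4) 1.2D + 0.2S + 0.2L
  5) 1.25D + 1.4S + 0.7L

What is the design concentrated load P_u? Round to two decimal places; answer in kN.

1) 1.35(122.36) + 1.7(150.58) + 0.2(43.85) = 429.94
2) 0.9(122.36) - 1.6(171.43) = -164.16
3) 1.4(122.36) + 0.8(171.43) + 0.3(43.85) + 0.5(150.58) = 396.89
4) 1.2(122.36) + 0.2(43.85) + 0.2(150.58) = 185.72
5) 1.25(122.36) + 1.4(43.85) + 0.7(150.58) = 319.75
Combination 1 governs: P_u = 429.94 kN.

429.94 kN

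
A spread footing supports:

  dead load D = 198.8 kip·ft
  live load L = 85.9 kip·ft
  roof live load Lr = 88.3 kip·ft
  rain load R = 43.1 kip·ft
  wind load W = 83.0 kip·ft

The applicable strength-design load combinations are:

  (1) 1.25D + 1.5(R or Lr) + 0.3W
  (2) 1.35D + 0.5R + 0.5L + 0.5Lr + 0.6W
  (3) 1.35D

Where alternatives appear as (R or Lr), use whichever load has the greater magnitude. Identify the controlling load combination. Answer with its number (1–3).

(R or Lr) → Lr = 88.3 kip·ft.
(1) 1.25(198.8) + 1.5(88.3) + 0.3(83.0) = 248.5 + 132.5 + 24.9 = 405.9
(2) 1.35(198.8) + 0.5(43.1) + 0.5(85.9) + 0.5(88.3) + 0.6(83.0) = 426.8
(3) 1.35(198.8) = 268.4
The largest value is 426.8 kip·ft from combination 2.

Combination 2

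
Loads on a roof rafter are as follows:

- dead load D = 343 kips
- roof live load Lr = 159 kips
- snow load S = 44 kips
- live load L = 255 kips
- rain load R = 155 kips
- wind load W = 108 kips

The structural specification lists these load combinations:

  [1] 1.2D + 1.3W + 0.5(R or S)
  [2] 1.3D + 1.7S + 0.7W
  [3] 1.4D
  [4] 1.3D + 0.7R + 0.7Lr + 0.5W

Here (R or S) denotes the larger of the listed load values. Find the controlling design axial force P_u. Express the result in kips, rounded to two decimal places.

(R or S) → R = 155 kips.
[1] 1.2(343) + 1.3(108) + 0.5(155) = 629.50
[2] 1.3(343) + 1.7(44) + 0.7(108) = 596.30
[3] 1.4(343) = 480.20
[4] 1.3(343) + 0.7(155) + 0.7(159) + 0.5(108) = 719.70
Combination 4 governs: P_u = 719.70 kips.

719.70 kips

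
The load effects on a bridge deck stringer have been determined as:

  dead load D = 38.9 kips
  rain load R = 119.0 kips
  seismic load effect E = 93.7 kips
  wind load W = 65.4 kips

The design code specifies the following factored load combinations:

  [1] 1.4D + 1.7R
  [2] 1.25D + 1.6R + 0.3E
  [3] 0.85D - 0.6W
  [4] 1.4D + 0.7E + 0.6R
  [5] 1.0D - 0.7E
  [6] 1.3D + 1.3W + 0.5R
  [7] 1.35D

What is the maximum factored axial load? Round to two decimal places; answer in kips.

267.14 kips

[1] 1.4(38.9) + 1.7(119.0) = 54.46 + 202.30 = 256.76
[2] 1.25(38.9) + 1.6(119.0) + 0.3(93.7) = 48.63 + 190.40 + 28.11 = 267.14
[3] 0.85(38.9) - 0.6(65.4) = -6.18
[4] 1.4(38.9) + 0.7(93.7) + 0.6(119.0) = 54.46 + 65.59 + 71.40 = 191.45
[5] 1.0(38.9) - 0.7(93.7) = 38.90 - 65.59 = -26.69
[6] 1.3(38.9) + 1.3(65.4) + 0.5(119.0) = 50.57 + 85.02 + 59.50 = 195.09
[7] 1.35(38.9) = 52.52
Combination 2 governs: P_u = 267.14 kips.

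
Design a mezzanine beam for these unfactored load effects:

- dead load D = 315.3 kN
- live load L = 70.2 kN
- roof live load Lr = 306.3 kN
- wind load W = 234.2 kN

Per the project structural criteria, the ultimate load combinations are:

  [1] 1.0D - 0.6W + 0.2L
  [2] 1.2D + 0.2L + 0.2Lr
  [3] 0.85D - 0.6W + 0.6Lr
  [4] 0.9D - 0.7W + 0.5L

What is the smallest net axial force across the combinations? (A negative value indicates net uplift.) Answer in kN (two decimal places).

154.93 kN

[1] 1.0(315.3) - 0.6(234.2) + 0.2(70.2) = 315.30 - 140.52 + 14.04 = 188.82
[2] 1.2(315.3) + 0.2(70.2) + 0.2(306.3) = 378.36 + 14.04 + 61.26 = 453.66
[3] 0.85(315.3) - 0.6(234.2) + 0.6(306.3) = 268.01 - 140.52 + 183.78 = 311.27
[4] 0.9(315.3) - 0.7(234.2) + 0.5(70.2) = 283.77 - 163.94 + 35.10 = 154.93
Combination 4 gives the minimum: 154.93 kN.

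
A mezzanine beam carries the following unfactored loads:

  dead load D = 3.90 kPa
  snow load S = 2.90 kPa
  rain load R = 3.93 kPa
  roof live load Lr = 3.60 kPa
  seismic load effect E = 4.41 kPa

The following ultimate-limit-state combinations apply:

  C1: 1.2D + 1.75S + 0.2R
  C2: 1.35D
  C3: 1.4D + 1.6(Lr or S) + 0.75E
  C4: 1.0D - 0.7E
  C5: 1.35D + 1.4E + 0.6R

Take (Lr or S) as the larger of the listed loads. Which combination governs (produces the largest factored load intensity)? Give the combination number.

Combination 3

(Lr or S) → Lr = 3.60 kPa.
C1: 1.2(3.90) + 1.75(2.90) + 0.2(3.93) = 10.54
C2: 1.35(3.90) = 5.27
C3: 1.4(3.90) + 1.6(3.60) + 0.75(4.41) = 5.46 + 5.76 + 3.31 = 14.53
C4: 1.0(3.90) - 0.7(4.41) = 3.90 - 3.09 = 0.81
C5: 1.35(3.90) + 1.4(4.41) + 0.6(3.93) = 5.27 + 6.17 + 2.36 = 13.80
The largest value is 14.53 kPa from combination 3.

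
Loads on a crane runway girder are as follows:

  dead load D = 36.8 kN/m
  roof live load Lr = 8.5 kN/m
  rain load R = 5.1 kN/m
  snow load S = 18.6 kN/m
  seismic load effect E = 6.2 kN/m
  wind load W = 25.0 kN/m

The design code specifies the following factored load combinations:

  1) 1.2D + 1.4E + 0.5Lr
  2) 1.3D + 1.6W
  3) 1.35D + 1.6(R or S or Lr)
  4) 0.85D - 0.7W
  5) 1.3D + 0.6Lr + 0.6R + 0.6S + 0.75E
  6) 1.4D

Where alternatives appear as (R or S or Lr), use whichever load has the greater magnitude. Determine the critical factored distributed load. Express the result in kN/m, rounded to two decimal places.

(R or S or Lr) → S = 18.6 kN/m.
1) 1.2(36.8) + 1.4(6.2) + 0.5(8.5) = 44.16 + 8.68 + 4.25 = 57.09
2) 1.3(36.8) + 1.6(25.0) = 47.84 + 40.00 = 87.84
3) 1.35(36.8) + 1.6(18.6) = 49.68 + 29.76 = 79.44
4) 0.85(36.8) - 0.7(25.0) = 31.28 - 17.50 = 13.78
5) 1.3(36.8) + 0.6(8.5) + 0.6(5.1) + 0.6(18.6) + 0.75(6.2) = 47.84 + 5.10 + 3.06 + 11.16 + 4.65 = 71.81
6) 1.4(36.8) = 51.52
Combination 2 governs: w_u = 87.84 kN/m.

87.84 kN/m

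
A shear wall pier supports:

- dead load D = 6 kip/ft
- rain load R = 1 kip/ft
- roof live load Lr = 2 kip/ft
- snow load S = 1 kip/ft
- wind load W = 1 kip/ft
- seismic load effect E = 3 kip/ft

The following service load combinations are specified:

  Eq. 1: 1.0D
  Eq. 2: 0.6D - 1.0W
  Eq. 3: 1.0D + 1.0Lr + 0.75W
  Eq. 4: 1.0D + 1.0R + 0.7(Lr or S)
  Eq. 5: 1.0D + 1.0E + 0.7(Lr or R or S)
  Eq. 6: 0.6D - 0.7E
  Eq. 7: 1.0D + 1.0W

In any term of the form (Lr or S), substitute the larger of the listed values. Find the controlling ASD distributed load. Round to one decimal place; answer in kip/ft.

(Lr or S) → Lr = 2 kip/ft; (Lr or R or S) → Lr = 2 kip/ft.
Eq. 1: 1.0(6) = 6.0
Eq. 2: 0.6(6) - 1.0(1) = 3.6 - 1.0 = 2.6
Eq. 3: 1.0(6) + 1.0(2) + 0.75(1) = 6.0 + 2.0 + 0.8 = 8.8
Eq. 4: 1.0(6) + 1.0(1) + 0.7(2) = 6.0 + 1.0 + 1.4 = 8.4
Eq. 5: 1.0(6) + 1.0(3) + 0.7(2) = 6.0 + 3.0 + 1.4 = 10.4
Eq. 6: 0.6(6) - 0.7(3) = 3.6 - 2.1 = 1.5
Eq. 7: 1.0(6) + 1.0(1) = 6.0 + 1.0 = 7.0
Maximum is from combination 5.

10.4 kip/ft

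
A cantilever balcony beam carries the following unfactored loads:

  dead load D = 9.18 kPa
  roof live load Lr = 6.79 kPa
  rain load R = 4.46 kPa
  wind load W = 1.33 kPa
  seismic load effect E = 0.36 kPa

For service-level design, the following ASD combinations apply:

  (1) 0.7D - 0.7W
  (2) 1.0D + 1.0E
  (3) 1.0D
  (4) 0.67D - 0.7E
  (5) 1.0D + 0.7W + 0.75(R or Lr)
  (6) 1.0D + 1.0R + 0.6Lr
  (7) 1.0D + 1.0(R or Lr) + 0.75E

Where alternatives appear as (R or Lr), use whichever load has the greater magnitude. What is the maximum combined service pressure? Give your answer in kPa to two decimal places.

(R or Lr) → Lr = 6.79 kPa.
(1) 0.7(9.18) - 0.7(1.33) = 5.50
(2) 1.0(9.18) + 1.0(0.36) = 9.54
(3) 1.0(9.18) = 9.18
(4) 0.67(9.18) - 0.7(0.36) = 5.90
(5) 1.0(9.18) + 0.7(1.33) + 0.75(6.79) = 15.20
(6) 1.0(9.18) + 1.0(4.46) + 0.6(6.79) = 17.71
(7) 1.0(9.18) + 1.0(6.79) + 0.75(0.36) = 16.24
Combination 6 governs: p = 17.71 kPa.

17.71 kPa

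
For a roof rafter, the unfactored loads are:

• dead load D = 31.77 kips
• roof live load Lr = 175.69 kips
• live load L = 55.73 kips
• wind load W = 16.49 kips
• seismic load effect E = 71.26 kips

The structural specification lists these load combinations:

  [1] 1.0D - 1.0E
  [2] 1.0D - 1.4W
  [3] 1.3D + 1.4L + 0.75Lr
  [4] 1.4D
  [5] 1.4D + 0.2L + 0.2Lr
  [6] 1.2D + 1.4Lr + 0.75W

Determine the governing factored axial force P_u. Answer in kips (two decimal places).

296.46 kips

[1] 1.0(31.77) - 1.0(71.26) = 31.77 - 71.26 = -39.49
[2] 1.0(31.77) - 1.4(16.49) = 31.77 - 23.09 = 8.68
[3] 1.3(31.77) + 1.4(55.73) + 0.75(175.69) = 41.30 + 78.02 + 131.77 = 251.09
[4] 1.4(31.77) = 44.48
[5] 1.4(31.77) + 0.2(55.73) + 0.2(175.69) = 90.76
[6] 1.2(31.77) + 1.4(175.69) + 0.75(16.49) = 38.12 + 245.97 + 12.37 = 296.46
Combination 6 governs: P_u = 296.46 kips.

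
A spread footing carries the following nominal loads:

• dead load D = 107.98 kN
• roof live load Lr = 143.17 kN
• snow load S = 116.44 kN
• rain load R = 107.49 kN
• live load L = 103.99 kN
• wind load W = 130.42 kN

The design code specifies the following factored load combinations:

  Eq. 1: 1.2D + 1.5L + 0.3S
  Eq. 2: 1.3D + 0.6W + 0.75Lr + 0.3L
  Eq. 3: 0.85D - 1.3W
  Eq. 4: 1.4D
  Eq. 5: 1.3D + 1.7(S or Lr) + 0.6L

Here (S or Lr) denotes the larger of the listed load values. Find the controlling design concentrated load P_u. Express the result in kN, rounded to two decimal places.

(S or Lr) → Lr = 143.17 kN.
Eq. 1: 1.2(107.98) + 1.5(103.99) + 0.3(116.44) = 320.49
Eq. 2: 1.3(107.98) + 0.6(130.42) + 0.75(143.17) + 0.3(103.99) = 140.37 + 78.25 + 107.38 + 31.20 = 357.20
Eq. 3: 0.85(107.98) - 1.3(130.42) = -77.76
Eq. 4: 1.4(107.98) = 151.17
Eq. 5: 1.3(107.98) + 1.7(143.17) + 0.6(103.99) = 446.16
The controlling combination is 5, giving 446.16 kN.

446.16 kN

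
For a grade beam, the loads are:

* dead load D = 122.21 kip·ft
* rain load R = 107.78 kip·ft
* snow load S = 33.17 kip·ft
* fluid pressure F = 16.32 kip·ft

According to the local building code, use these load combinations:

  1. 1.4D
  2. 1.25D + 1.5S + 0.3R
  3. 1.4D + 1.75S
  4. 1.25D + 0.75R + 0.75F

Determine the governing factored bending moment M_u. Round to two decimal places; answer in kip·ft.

1. 1.4(122.21) = 171.09
2. 1.25(122.21) + 1.5(33.17) + 0.3(107.78) = 234.85
3. 1.4(122.21) + 1.75(33.17) = 229.14
4. 1.25(122.21) + 0.75(107.78) + 0.75(16.32) = 245.84
The controlling combination is 4, giving 245.84 kip·ft.

245.84 kip·ft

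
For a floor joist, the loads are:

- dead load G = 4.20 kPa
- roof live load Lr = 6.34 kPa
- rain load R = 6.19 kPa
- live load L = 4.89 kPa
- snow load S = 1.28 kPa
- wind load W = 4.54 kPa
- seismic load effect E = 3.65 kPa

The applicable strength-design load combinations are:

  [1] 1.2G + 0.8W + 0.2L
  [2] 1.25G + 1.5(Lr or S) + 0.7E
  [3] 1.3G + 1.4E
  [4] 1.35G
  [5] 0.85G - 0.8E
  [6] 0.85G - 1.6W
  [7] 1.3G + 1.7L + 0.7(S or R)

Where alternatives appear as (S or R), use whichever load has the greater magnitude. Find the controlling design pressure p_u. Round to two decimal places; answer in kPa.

(Lr or S) → Lr = 6.34 kPa; (S or R) → R = 6.19 kPa.
[1] 1.2(4.20) + 0.8(4.54) + 0.2(4.89) = 5.04 + 3.63 + 0.98 = 9.65
[2] 1.25(4.20) + 1.5(6.34) + 0.7(3.65) = 5.25 + 9.51 + 2.56 = 17.32
[3] 1.3(4.20) + 1.4(3.65) = 5.46 + 5.11 = 10.57
[4] 1.35(4.20) = 5.67
[5] 0.85(4.20) - 0.8(3.65) = 3.57 - 2.92 = 0.65
[6] 0.85(4.20) - 1.6(4.54) = 3.57 - 7.26 = -3.69
[7] 1.3(4.20) + 1.7(4.89) + 0.7(6.19) = 18.11
The controlling combination is 7, giving 18.11 kPa.

18.11 kPa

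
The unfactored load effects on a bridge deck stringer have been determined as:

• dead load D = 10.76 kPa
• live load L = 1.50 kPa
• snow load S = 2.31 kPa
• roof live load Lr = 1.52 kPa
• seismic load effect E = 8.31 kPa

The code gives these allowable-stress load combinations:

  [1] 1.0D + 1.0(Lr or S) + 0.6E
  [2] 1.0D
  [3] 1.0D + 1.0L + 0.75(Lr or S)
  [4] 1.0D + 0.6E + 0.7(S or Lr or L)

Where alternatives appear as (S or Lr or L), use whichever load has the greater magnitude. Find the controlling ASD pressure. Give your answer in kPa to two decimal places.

18.06 kPa

(Lr or S) → S = 2.31 kPa; (S or Lr or L) → S = 2.31 kPa.
[1] 1.0(10.76) + 1.0(2.31) + 0.6(8.31) = 10.76 + 2.31 + 4.99 = 18.06
[2] 1.0(10.76) = 10.76
[3] 1.0(10.76) + 1.0(1.50) + 0.75(2.31) = 10.76 + 1.50 + 1.73 = 13.99
[4] 1.0(10.76) + 0.6(8.31) + 0.7(2.31) = 17.36
Combination 1 governs: p = 18.06 kPa.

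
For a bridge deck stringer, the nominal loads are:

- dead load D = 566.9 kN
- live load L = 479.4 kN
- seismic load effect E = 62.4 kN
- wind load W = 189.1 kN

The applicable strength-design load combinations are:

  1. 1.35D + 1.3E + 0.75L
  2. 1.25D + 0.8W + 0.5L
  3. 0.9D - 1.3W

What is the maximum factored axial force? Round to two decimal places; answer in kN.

1. 1.35(566.9) + 1.3(62.4) + 0.75(479.4) = 765.32 + 81.12 + 359.55 = 1205.99
2. 1.25(566.9) + 0.8(189.1) + 0.5(479.4) = 708.63 + 151.28 + 239.70 = 1099.61
3. 0.9(566.9) - 1.3(189.1) = 510.21 - 245.83 = 264.38
The controlling combination is 1, giving 1205.99 kN.

1205.99 kN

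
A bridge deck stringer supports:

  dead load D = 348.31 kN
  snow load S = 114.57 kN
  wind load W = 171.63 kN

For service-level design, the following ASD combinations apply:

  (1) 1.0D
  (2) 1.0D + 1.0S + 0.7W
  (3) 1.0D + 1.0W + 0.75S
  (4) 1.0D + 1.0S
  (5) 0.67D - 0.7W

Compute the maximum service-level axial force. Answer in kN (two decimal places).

(1) 1.0(348.31) = 348.31
(2) 1.0(348.31) + 1.0(114.57) + 0.7(171.63) = 348.31 + 114.57 + 120.14 = 583.02
(3) 1.0(348.31) + 1.0(171.63) + 0.75(114.57) = 348.31 + 171.63 + 85.93 = 605.87
(4) 1.0(348.31) + 1.0(114.57) = 348.31 + 114.57 = 462.88
(5) 0.67(348.31) - 0.7(171.63) = 233.37 - 120.14 = 113.23
Maximum is from combination 3.

605.87 kN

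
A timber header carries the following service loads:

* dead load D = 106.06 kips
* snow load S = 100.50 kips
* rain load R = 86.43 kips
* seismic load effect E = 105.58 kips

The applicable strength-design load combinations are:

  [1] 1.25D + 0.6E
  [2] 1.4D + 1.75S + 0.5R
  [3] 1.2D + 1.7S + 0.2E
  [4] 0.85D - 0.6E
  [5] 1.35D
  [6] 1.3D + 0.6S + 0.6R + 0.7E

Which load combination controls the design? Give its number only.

[1] 1.25(106.06) + 0.6(105.58) = 195.92
[2] 1.4(106.06) + 1.75(100.50) + 0.5(86.43) = 367.57
[3] 1.2(106.06) + 1.7(100.50) + 0.2(105.58) = 127.27 + 170.85 + 21.12 = 319.24
[4] 0.85(106.06) - 0.6(105.58) = 90.15 - 63.35 = 26.80
[5] 1.35(106.06) = 143.18
[6] 1.3(106.06) + 0.6(100.50) + 0.6(86.43) + 0.7(105.58) = 323.94
The largest value is 367.57 kips from combination 2.

Combination 2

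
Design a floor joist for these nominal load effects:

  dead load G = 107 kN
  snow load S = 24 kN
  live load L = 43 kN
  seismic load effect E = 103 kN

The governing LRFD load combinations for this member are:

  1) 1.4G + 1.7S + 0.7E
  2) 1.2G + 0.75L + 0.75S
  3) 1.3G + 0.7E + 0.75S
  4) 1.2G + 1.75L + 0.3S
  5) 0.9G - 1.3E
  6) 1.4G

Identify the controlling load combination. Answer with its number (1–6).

1) 1.4(107) + 1.7(24) + 0.7(103) = 262.7
2) 1.2(107) + 0.75(43) + 0.75(24) = 178.7
3) 1.3(107) + 0.7(103) + 0.75(24) = 229.2
4) 1.2(107) + 1.75(43) + 0.3(24) = 210.9
5) 0.9(107) - 1.3(103) = -37.6
6) 1.4(107) = 149.8
The largest value is 262.7 kN from combination 1.

Combination 1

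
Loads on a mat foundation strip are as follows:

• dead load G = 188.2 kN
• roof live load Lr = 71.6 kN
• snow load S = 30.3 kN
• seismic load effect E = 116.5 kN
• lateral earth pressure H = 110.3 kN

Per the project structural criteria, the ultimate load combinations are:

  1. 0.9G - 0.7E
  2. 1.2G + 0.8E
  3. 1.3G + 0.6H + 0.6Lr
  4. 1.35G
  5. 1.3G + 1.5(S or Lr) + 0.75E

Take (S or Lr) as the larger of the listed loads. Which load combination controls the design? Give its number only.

Combination 5

(S or Lr) → Lr = 71.6 kN.
1. 0.9(188.2) - 0.7(116.5) = 169.4 - 81.6 = 87.8
2. 1.2(188.2) + 0.8(116.5) = 225.8 + 93.2 = 319.0
3. 1.3(188.2) + 0.6(110.3) + 0.6(71.6) = 353.8
4. 1.35(188.2) = 254.1
5. 1.3(188.2) + 1.5(71.6) + 0.75(116.5) = 439.4
The largest value is 439.4 kN from combination 5.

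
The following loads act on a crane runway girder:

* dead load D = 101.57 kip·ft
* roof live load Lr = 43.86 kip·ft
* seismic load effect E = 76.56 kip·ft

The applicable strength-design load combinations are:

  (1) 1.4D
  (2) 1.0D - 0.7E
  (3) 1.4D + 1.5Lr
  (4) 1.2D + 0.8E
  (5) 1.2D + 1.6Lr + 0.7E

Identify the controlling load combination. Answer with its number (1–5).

Combination 5

(1) 1.4(101.57) = 142.20
(2) 1.0(101.57) - 0.7(76.56) = 101.57 - 53.59 = 47.98
(3) 1.4(101.57) + 1.5(43.86) = 142.20 + 65.79 = 207.99
(4) 1.2(101.57) + 0.8(76.56) = 121.88 + 61.25 = 183.13
(5) 1.2(101.57) + 1.6(43.86) + 0.7(76.56) = 121.88 + 70.18 + 53.59 = 245.65
The largest value is 245.65 kip·ft from combination 5.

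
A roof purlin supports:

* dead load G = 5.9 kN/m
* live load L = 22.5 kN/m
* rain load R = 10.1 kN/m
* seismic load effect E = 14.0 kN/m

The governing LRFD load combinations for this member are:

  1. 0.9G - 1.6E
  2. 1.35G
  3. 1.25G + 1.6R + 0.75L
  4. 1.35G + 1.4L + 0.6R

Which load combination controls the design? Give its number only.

Combination 4

1. 0.9(5.9) - 1.6(14.0) = 5.31 - 22.40 = -17.09
2. 1.35(5.9) = 7.97
3. 1.25(5.9) + 1.6(10.1) + 0.75(22.5) = 40.41
4. 1.35(5.9) + 1.4(22.5) + 0.6(10.1) = 7.97 + 31.50 + 6.06 = 45.53
The largest value is 45.53 kN/m from combination 4.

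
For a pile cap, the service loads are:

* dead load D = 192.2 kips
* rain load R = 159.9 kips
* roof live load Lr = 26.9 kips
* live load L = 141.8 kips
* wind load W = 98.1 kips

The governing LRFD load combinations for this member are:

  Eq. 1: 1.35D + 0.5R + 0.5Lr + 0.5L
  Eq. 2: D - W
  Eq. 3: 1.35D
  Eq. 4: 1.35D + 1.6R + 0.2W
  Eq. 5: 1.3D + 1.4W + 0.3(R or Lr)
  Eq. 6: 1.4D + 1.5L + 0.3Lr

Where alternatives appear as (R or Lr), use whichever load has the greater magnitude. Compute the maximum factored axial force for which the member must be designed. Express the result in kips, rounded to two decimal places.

(R or Lr) → R = 159.9 kips.
Eq. 1: 1.35(192.2) + 0.5(159.9) + 0.5(26.9) + 0.5(141.8) = 259.47 + 79.95 + 13.45 + 70.90 = 423.77
Eq. 2: 1.0(192.2) - 1.0(98.1) = 192.20 - 98.10 = 94.10
Eq. 3: 1.35(192.2) = 259.47
Eq. 4: 1.35(192.2) + 1.6(159.9) + 0.2(98.1) = 259.47 + 255.84 + 19.62 = 534.93
Eq. 5: 1.3(192.2) + 1.4(98.1) + 0.3(159.9) = 249.86 + 137.34 + 47.97 = 435.17
Eq. 6: 1.4(192.2) + 1.5(141.8) + 0.3(26.9) = 269.08 + 212.70 + 8.07 = 489.85
The controlling combination is 4, giving 534.93 kips.

534.93 kips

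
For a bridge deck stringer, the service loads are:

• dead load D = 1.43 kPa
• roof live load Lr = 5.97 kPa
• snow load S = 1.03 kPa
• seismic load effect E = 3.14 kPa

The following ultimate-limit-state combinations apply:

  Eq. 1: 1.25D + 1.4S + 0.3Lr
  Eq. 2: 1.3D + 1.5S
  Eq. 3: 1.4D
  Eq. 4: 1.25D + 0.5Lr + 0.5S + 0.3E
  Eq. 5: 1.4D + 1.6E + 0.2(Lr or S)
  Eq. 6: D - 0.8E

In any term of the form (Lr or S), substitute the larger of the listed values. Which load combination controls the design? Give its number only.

(Lr or S) → Lr = 5.97 kPa.
Eq. 1: 1.25(1.43) + 1.4(1.03) + 0.3(5.97) = 1.79 + 1.44 + 1.79 = 5.02
Eq. 2: 1.3(1.43) + 1.5(1.03) = 3.40
Eq. 3: 1.4(1.43) = 2.00
Eq. 4: 1.25(1.43) + 0.5(5.97) + 0.5(1.03) + 0.3(3.14) = 6.23
Eq. 5: 1.4(1.43) + 1.6(3.14) + 0.2(5.97) = 8.22
Eq. 6: 1.0(1.43) - 0.8(3.14) = 1.43 - 2.51 = -1.08
The largest value is 8.22 kPa from combination 5.

Combination 5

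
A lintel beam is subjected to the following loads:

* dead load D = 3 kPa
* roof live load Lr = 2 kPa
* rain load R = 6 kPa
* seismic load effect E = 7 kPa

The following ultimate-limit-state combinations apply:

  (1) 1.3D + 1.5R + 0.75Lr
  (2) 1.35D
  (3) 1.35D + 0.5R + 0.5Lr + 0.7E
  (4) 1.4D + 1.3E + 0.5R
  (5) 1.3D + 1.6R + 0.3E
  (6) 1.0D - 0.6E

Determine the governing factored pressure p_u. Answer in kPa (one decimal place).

16.3 kPa

(1) 1.3(3) + 1.5(6) + 0.75(2) = 14.4
(2) 1.35(3) = 4.1
(3) 1.35(3) + 0.5(6) + 0.5(2) + 0.7(7) = 13.0
(4) 1.4(3) + 1.3(7) + 0.5(6) = 16.3
(5) 1.3(3) + 1.6(6) + 0.3(7) = 15.6
(6) 1.0(3) - 0.6(7) = -1.2
Maximum is from combination 4.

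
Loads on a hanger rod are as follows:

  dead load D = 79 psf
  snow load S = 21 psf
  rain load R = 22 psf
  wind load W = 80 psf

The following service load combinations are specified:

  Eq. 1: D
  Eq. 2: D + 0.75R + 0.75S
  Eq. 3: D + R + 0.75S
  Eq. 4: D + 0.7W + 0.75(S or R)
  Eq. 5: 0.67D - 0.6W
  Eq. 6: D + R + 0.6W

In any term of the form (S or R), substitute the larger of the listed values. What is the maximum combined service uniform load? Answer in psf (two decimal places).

151.50 psf

(S or R) → R = 22 psf.
Eq. 1: 1.0(79) = 79.00
Eq. 2: 1.0(79) + 0.75(22) + 0.75(21) = 79.00 + 16.50 + 15.75 = 111.25
Eq. 3: 1.0(79) + 1.0(22) + 0.75(21) = 79.00 + 22.00 + 15.75 = 116.75
Eq. 4: 1.0(79) + 0.7(80) + 0.75(22) = 79.00 + 56.00 + 16.50 = 151.50
Eq. 5: 0.67(79) - 0.6(80) = 52.93 - 48.00 = 4.93
Eq. 6: 1.0(79) + 1.0(22) + 0.6(80) = 79.00 + 22.00 + 48.00 = 149.00
Combination 4 governs: q = 151.50 psf.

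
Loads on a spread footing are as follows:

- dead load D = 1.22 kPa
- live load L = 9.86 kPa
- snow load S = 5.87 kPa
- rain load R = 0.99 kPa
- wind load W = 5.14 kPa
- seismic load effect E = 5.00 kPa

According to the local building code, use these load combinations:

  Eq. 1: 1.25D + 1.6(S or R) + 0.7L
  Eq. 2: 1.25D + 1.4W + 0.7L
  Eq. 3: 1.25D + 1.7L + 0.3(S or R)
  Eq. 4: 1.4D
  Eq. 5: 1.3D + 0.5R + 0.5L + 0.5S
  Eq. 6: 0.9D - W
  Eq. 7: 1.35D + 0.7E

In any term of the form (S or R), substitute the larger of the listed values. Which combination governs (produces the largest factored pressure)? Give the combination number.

(S or R) → S = 5.87 kPa.
Eq. 1: 1.25(1.22) + 1.6(5.87) + 0.7(9.86) = 1.53 + 9.39 + 6.90 = 17.82
Eq. 2: 1.25(1.22) + 1.4(5.14) + 0.7(9.86) = 15.62
Eq. 3: 1.25(1.22) + 1.7(9.86) + 0.3(5.87) = 1.53 + 16.76 + 1.76 = 20.05
Eq. 4: 1.4(1.22) = 1.71
Eq. 5: 1.3(1.22) + 0.5(0.99) + 0.5(9.86) + 0.5(5.87) = 9.95
Eq. 6: 0.9(1.22) - 1.0(5.14) = 1.10 - 5.14 = -4.04
Eq. 7: 1.35(1.22) + 0.7(5.00) = 1.65 + 3.50 = 5.15
The largest value is 20.05 kPa from combination 3.

Combination 3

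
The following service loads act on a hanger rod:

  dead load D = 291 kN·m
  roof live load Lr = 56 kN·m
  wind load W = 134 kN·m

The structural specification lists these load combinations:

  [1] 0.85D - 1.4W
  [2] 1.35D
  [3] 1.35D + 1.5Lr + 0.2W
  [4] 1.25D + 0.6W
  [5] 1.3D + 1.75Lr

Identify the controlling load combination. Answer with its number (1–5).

Combination 3

[1] 0.85(291) - 1.4(134) = 59.8
[2] 1.35(291) = 392.9
[3] 1.35(291) + 1.5(56) + 0.2(134) = 503.7
[4] 1.25(291) + 0.6(134) = 444.2
[5] 1.3(291) + 1.75(56) = 476.3
The largest value is 503.7 kN·m from combination 3.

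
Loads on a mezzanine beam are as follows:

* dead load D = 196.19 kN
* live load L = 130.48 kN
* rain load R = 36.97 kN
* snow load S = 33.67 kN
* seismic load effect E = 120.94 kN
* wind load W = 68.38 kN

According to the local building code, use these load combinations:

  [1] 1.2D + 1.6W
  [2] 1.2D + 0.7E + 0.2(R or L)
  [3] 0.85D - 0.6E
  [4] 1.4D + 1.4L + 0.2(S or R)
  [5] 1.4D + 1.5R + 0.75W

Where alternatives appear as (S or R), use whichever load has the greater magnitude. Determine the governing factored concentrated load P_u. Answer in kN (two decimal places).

464.73 kN

(R or L) → L = 130.48 kN; (S or R) → R = 36.97 kN.
[1] 1.2(196.19) + 1.6(68.38) = 235.43 + 109.41 = 344.84
[2] 1.2(196.19) + 0.7(120.94) + 0.2(130.48) = 346.18
[3] 0.85(196.19) - 0.6(120.94) = 166.76 - 72.56 = 94.20
[4] 1.4(196.19) + 1.4(130.48) + 0.2(36.97) = 274.67 + 182.67 + 7.39 = 464.73
[5] 1.4(196.19) + 1.5(36.97) + 0.75(68.38) = 381.41
Maximum is from combination 4.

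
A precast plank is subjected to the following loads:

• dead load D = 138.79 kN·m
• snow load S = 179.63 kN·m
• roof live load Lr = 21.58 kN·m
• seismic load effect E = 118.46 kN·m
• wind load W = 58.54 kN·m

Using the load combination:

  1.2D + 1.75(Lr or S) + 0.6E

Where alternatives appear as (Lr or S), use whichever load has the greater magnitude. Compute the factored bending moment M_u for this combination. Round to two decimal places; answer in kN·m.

551.98 kN·m

(Lr or S) → S = 179.63 kN·m.
1.2(138.79) + 1.75(179.63) + 0.6(118.46) = 551.98
M_u = 551.98 kN·m.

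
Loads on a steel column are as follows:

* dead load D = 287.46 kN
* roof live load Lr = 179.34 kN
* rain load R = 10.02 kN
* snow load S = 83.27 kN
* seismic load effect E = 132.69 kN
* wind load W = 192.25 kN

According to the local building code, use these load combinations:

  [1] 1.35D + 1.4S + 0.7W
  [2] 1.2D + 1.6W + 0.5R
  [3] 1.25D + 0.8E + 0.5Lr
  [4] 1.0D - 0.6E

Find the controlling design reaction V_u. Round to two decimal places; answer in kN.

657.56 kN

[1] 1.35(287.46) + 1.4(83.27) + 0.7(192.25) = 639.22
[2] 1.2(287.46) + 1.6(192.25) + 0.5(10.02) = 344.95 + 307.60 + 5.01 = 657.56
[3] 1.25(287.46) + 0.8(132.69) + 0.5(179.34) = 359.33 + 106.15 + 89.67 = 555.15
[4] 1.0(287.46) - 0.6(132.69) = 287.46 - 79.61 = 207.85
The controlling combination is 2, giving 657.56 kN.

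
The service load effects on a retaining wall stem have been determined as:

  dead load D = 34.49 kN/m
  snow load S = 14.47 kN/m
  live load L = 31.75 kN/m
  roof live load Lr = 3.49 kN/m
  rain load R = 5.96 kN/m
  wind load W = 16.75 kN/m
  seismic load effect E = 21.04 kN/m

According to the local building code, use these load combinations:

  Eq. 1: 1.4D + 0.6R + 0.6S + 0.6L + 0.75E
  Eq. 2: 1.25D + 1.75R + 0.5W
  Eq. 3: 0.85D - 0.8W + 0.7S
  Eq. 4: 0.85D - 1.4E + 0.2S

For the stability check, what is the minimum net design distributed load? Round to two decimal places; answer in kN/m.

2.75 kN/m

Eq. 1: 1.4(34.49) + 0.6(5.96) + 0.6(14.47) + 0.6(31.75) + 0.75(21.04) = 95.37
Eq. 2: 1.25(34.49) + 1.75(5.96) + 0.5(16.75) = 43.11 + 10.43 + 8.38 = 61.92
Eq. 3: 0.85(34.49) - 0.8(16.75) + 0.7(14.47) = 29.32 - 13.40 + 10.13 = 26.05
Eq. 4: 0.85(34.49) - 1.4(21.04) + 0.2(14.47) = 29.32 - 29.46 + 2.89 = 2.75
Combination 4 gives the minimum: 2.75 kN/m.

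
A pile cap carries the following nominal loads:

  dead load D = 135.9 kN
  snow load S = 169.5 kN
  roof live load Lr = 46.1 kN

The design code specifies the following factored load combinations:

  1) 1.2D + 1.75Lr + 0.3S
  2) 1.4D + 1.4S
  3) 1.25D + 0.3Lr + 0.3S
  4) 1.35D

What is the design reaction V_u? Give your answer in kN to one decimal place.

1) 1.2(135.9) + 1.75(46.1) + 0.3(169.5) = 294.6
2) 1.4(135.9) + 1.4(169.5) = 427.6
3) 1.25(135.9) + 0.3(46.1) + 0.3(169.5) = 234.6
4) 1.35(135.9) = 183.5
The controlling combination is 2, giving 427.6 kN.

427.6 kN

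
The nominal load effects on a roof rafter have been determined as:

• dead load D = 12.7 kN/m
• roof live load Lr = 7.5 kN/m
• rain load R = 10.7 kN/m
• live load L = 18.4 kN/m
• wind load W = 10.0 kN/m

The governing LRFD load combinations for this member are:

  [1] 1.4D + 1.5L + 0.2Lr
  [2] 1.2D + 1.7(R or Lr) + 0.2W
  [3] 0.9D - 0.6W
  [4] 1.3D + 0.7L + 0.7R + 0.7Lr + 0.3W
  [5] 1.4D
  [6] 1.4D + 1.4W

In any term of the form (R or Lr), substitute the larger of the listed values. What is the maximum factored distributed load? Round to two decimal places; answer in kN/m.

46.88 kN/m

(R or Lr) → R = 10.7 kN/m.
[1] 1.4(12.7) + 1.5(18.4) + 0.2(7.5) = 17.78 + 27.60 + 1.50 = 46.88
[2] 1.2(12.7) + 1.7(10.7) + 0.2(10.0) = 15.24 + 18.19 + 2.00 = 35.43
[3] 0.9(12.7) - 0.6(10.0) = 11.43 - 6.00 = 5.43
[4] 1.3(12.7) + 0.7(18.4) + 0.7(10.7) + 0.7(7.5) + 0.3(10.0) = 16.51 + 12.88 + 7.49 + 5.25 + 3.00 = 45.13
[5] 1.4(12.7) = 17.78
[6] 1.4(12.7) + 1.4(10.0) = 17.78 + 14.00 = 31.78
The controlling combination is 1, giving 46.88 kN/m.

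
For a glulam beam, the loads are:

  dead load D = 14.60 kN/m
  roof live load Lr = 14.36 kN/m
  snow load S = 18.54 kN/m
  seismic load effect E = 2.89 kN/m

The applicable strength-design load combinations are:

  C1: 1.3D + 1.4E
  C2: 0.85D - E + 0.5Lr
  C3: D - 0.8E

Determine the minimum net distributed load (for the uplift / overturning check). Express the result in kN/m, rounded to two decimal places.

C1: 1.3(14.60) + 1.4(2.89) = 18.98 + 4.05 = 23.03
C2: 0.85(14.60) - 1.0(2.89) + 0.5(14.36) = 12.41 - 2.89 + 7.18 = 16.70
C3: 1.0(14.60) - 0.8(2.89) = 14.60 - 2.31 = 12.29
Combination 3 gives the minimum: 12.29 kN/m.

12.29 kN/m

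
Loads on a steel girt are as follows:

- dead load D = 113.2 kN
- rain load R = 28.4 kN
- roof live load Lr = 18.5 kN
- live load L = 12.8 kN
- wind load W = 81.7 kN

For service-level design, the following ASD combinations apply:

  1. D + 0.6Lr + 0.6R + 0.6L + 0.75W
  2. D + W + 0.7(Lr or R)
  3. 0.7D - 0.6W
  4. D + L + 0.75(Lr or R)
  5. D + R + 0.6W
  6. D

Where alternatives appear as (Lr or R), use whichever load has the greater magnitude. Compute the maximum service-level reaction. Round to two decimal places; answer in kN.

214.78 kN

(Lr or R) → R = 28.4 kN.
1. 1.0(113.2) + 0.6(18.5) + 0.6(28.4) + 0.6(12.8) + 0.75(81.7) = 113.20 + 11.10 + 17.04 + 7.68 + 61.28 = 210.30
2. 1.0(113.2) + 1.0(81.7) + 0.7(28.4) = 113.20 + 81.70 + 19.88 = 214.78
3. 0.7(113.2) - 0.6(81.7) = 79.24 - 49.02 = 30.22
4. 1.0(113.2) + 1.0(12.8) + 0.75(28.4) = 113.20 + 12.80 + 21.30 = 147.30
5. 1.0(113.2) + 1.0(28.4) + 0.6(81.7) = 113.20 + 28.40 + 49.02 = 190.62
6. 1.0(113.2) = 113.20
Maximum is from combination 2.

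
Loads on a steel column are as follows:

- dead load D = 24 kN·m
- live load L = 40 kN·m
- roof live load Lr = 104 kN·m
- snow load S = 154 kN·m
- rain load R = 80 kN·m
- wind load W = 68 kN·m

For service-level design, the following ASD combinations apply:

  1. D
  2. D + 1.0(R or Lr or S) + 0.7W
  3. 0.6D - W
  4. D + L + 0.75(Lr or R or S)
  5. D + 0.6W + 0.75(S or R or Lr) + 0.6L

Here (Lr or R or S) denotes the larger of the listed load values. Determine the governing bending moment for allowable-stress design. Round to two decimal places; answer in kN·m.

(R or Lr or S) → S = 154 kN·m; (Lr or R or S) → S = 154 kN·m; (S or R or Lr) → S = 154 kN·m.
1. 1.0(24) = 24.00
2. 1.0(24) + 1.0(154) + 0.7(68) = 24.00 + 154.00 + 47.60 = 225.60
3. 0.6(24) - 1.0(68) = 14.40 - 68.00 = -53.60
4. 1.0(24) + 1.0(40) + 0.75(154) = 24.00 + 40.00 + 115.50 = 179.50
5. 1.0(24) + 0.6(68) + 0.75(154) + 0.6(40) = 24.00 + 40.80 + 115.50 + 24.00 = 204.30
Combination 2 governs: M = 225.60 kN·m.

225.60 kN·m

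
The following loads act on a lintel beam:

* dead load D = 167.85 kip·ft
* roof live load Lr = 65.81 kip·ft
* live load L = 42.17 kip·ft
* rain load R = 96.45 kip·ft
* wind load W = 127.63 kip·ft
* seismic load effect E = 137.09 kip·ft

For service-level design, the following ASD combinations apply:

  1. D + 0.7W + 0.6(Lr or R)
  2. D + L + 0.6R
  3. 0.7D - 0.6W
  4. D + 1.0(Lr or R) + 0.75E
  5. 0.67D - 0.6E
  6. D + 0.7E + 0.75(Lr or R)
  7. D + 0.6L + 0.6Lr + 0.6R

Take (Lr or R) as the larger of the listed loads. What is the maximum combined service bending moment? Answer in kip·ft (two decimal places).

(Lr or R) → R = 96.45 kip·ft.
1. 1.0(167.85) + 0.7(127.63) + 0.6(96.45) = 167.85 + 89.34 + 57.87 = 315.06
2. 1.0(167.85) + 1.0(42.17) + 0.6(96.45) = 167.85 + 42.17 + 57.87 = 267.89
3. 0.7(167.85) - 0.6(127.63) = 117.50 - 76.58 = 40.92
4. 1.0(167.85) + 1.0(96.45) + 0.75(137.09) = 167.85 + 96.45 + 102.82 = 367.12
5. 0.67(167.85) - 0.6(137.09) = 112.46 - 82.25 = 30.21
6. 1.0(167.85) + 0.7(137.09) + 0.75(96.45) = 167.85 + 95.96 + 72.34 = 336.15
7. 1.0(167.85) + 0.6(42.17) + 0.6(65.81) + 0.6(96.45) = 167.85 + 25.30 + 39.49 + 57.87 = 290.51
Combination 4 governs: M = 367.12 kip·ft.

367.12 kip·ft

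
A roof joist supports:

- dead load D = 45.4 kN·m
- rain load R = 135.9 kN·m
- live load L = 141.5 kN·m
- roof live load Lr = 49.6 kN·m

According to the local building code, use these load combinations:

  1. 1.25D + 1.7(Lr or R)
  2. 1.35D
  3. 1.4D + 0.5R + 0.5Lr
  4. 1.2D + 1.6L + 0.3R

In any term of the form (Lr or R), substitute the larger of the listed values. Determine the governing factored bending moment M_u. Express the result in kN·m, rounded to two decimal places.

321.65 kN·m

(Lr or R) → R = 135.9 kN·m.
1. 1.25(45.4) + 1.7(135.9) = 287.78
2. 1.35(45.4) = 61.29
3. 1.4(45.4) + 0.5(135.9) + 0.5(49.6) = 156.31
4. 1.2(45.4) + 1.6(141.5) + 0.3(135.9) = 321.65
Combination 4 governs: M_u = 321.65 kN·m.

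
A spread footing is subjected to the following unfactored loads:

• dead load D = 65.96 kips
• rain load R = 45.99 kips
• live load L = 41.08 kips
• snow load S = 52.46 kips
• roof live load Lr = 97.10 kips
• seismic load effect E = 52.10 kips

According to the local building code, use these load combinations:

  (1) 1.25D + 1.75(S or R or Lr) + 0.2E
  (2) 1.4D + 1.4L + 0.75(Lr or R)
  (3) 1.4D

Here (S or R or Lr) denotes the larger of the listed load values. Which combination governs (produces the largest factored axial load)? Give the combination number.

Combination 1

(S or R or Lr) → Lr = 97.10 kips; (Lr or R) → Lr = 97.10 kips.
(1) 1.25(65.96) + 1.75(97.10) + 0.2(52.10) = 82.45 + 169.93 + 10.42 = 262.80
(2) 1.4(65.96) + 1.4(41.08) + 0.75(97.10) = 92.34 + 57.51 + 72.83 = 222.68
(3) 1.4(65.96) = 92.34
The largest value is 262.80 kips from combination 1.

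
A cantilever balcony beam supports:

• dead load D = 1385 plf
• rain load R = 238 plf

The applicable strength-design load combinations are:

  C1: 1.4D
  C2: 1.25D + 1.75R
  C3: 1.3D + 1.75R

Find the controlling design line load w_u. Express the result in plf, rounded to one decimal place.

C1: 1.4(1385) = 1939.0
C2: 1.25(1385) + 1.75(238) = 2147.8
C3: 1.3(1385) + 1.75(238) = 2217.0
The controlling combination is 3, giving 2217.0 plf.

2217.0 plf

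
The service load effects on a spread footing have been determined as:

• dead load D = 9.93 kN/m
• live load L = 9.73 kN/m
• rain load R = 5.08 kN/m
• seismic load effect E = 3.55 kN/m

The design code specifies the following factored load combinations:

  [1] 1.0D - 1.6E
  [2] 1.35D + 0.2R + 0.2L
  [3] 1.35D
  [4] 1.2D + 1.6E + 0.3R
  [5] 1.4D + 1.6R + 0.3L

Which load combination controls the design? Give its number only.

Combination 5

[1] 1.0(9.93) - 1.6(3.55) = 9.93 - 5.68 = 4.25
[2] 1.35(9.93) + 0.2(5.08) + 0.2(9.73) = 16.37
[3] 1.35(9.93) = 13.41
[4] 1.2(9.93) + 1.6(3.55) + 0.3(5.08) = 11.92 + 5.68 + 1.52 = 19.12
[5] 1.4(9.93) + 1.6(5.08) + 0.3(9.73) = 13.90 + 8.13 + 2.92 = 24.95
The largest value is 24.95 kN/m from combination 5.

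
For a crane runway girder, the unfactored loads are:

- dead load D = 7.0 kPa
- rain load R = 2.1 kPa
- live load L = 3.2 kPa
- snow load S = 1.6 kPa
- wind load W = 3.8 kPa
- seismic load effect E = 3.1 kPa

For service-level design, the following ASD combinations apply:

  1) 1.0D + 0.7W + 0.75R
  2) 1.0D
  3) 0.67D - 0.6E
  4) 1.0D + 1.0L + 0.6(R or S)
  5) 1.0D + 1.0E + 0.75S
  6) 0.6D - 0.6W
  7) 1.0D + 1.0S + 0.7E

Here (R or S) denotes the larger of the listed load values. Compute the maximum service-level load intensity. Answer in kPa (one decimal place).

(R or S) → R = 2.1 kPa.
1) 1.0(7.0) + 0.7(3.8) + 0.75(2.1) = 11.2
2) 1.0(7.0) = 7.0
3) 0.67(7.0) - 0.6(3.1) = 4.7 - 1.9 = 2.8
4) 1.0(7.0) + 1.0(3.2) + 0.6(2.1) = 7.0 + 3.2 + 1.3 = 11.5
5) 1.0(7.0) + 1.0(3.1) + 0.75(1.6) = 7.0 + 3.1 + 1.2 = 11.3
6) 0.6(7.0) - 0.6(3.8) = 4.2 - 2.3 = 1.9
7) 1.0(7.0) + 1.0(1.6) + 0.7(3.1) = 7.0 + 1.6 + 2.2 = 10.8
The controlling combination is 4, giving 11.5 kPa.

11.5 kPa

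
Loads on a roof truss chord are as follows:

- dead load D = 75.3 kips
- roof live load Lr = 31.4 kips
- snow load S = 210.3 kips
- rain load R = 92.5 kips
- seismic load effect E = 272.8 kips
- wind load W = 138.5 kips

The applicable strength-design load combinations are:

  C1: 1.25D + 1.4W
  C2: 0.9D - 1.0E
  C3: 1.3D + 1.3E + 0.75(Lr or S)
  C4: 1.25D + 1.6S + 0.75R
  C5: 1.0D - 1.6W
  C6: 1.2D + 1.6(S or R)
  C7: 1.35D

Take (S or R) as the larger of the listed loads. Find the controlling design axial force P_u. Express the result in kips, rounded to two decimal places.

(Lr or S) → S = 210.3 kips; (S or R) → S = 210.3 kips.
C1: 1.25(75.3) + 1.4(138.5) = 94.13 + 193.90 = 288.03
C2: 0.9(75.3) - 1.0(272.8) = 67.77 - 272.80 = -205.03
C3: 1.3(75.3) + 1.3(272.8) + 0.75(210.3) = 97.89 + 354.64 + 157.73 = 610.26
C4: 1.25(75.3) + 1.6(210.3) + 0.75(92.5) = 499.98
C5: 1.0(75.3) - 1.6(138.5) = 75.30 - 221.60 = -146.30
C6: 1.2(75.3) + 1.6(210.3) = 90.36 + 336.48 = 426.84
C7: 1.35(75.3) = 101.66
Maximum is from combination 3.

610.26 kips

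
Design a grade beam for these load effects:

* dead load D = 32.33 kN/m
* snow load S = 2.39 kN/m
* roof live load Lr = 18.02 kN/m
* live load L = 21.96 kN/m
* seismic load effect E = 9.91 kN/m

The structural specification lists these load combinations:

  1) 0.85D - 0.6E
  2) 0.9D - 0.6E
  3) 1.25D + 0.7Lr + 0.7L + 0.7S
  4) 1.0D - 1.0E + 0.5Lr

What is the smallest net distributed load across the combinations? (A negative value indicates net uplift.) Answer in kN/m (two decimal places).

1) 0.85(32.33) - 0.6(9.91) = 27.48 - 5.95 = 21.53
2) 0.9(32.33) - 0.6(9.91) = 29.10 - 5.95 = 23.15
3) 1.25(32.33) + 0.7(18.02) + 0.7(21.96) + 0.7(2.39) = 70.07
4) 1.0(32.33) - 1.0(9.91) + 0.5(18.02) = 32.33 - 9.91 + 9.01 = 31.43
Combination 1 gives the minimum: 21.53 kN/m.

21.53 kN/m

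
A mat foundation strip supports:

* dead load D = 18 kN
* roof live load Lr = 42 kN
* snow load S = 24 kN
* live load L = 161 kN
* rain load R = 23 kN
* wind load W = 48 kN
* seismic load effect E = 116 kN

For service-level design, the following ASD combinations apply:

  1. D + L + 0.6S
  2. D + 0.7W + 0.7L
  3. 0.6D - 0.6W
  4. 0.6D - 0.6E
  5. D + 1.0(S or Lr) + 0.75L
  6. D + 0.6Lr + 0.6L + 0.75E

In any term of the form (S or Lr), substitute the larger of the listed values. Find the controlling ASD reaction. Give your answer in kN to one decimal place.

226.8 kN

(S or Lr) → Lr = 42 kN.
1. 1.0(18) + 1.0(161) + 0.6(24) = 18.0 + 161.0 + 14.4 = 193.4
2. 1.0(18) + 0.7(48) + 0.7(161) = 18.0 + 33.6 + 112.7 = 164.3
3. 0.6(18) - 0.6(48) = 10.8 - 28.8 = -18.0
4. 0.6(18) - 0.6(116) = 10.8 - 69.6 = -58.8
5. 1.0(18) + 1.0(42) + 0.75(161) = 18.0 + 42.0 + 120.8 = 180.8
6. 1.0(18) + 0.6(42) + 0.6(161) + 0.75(116) = 18.0 + 25.2 + 96.6 + 87.0 = 226.8
The controlling combination is 6, giving 226.8 kN.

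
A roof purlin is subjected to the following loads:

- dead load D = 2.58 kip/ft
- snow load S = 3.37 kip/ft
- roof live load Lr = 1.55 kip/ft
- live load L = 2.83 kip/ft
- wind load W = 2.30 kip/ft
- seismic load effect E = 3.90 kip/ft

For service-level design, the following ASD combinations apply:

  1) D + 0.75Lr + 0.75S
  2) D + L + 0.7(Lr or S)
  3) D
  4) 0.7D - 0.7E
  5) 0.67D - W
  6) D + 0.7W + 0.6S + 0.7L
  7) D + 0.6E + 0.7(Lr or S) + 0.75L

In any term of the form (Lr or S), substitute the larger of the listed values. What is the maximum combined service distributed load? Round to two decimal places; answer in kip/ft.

9.40 kip/ft

(Lr or S) → S = 3.37 kip/ft.
1) 1.0(2.58) + 0.75(1.55) + 0.75(3.37) = 2.58 + 1.16 + 2.53 = 6.27
2) 1.0(2.58) + 1.0(2.83) + 0.7(3.37) = 2.58 + 2.83 + 2.36 = 7.77
3) 1.0(2.58) = 2.58
4) 0.7(2.58) - 0.7(3.90) = 1.81 - 2.73 = -0.92
5) 0.67(2.58) - 1.0(2.30) = 1.73 - 2.30 = -0.57
6) 1.0(2.58) + 0.7(2.30) + 0.6(3.37) + 0.7(2.83) = 2.58 + 1.61 + 2.02 + 1.98 = 8.19
7) 1.0(2.58) + 0.6(3.90) + 0.7(3.37) + 0.75(2.83) = 2.58 + 2.34 + 2.36 + 2.12 = 9.40
The controlling combination is 7, giving 9.40 kip/ft.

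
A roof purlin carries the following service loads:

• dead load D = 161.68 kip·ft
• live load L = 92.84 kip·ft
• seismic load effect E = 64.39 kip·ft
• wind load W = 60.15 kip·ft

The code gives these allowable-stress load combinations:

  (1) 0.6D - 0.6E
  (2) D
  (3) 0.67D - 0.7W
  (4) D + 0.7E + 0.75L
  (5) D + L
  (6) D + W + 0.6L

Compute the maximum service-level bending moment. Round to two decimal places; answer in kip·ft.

(1) 0.6(161.68) - 0.6(64.39) = 58.37
(2) 1.0(161.68) = 161.68
(3) 0.67(161.68) - 0.7(60.15) = 66.22
(4) 1.0(161.68) + 0.7(64.39) + 0.75(92.84) = 276.38
(5) 1.0(161.68) + 1.0(92.84) = 254.52
(6) 1.0(161.68) + 1.0(60.15) + 0.6(92.84) = 277.53
Combination 6 governs: M = 277.53 kip·ft.

277.53 kip·ft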